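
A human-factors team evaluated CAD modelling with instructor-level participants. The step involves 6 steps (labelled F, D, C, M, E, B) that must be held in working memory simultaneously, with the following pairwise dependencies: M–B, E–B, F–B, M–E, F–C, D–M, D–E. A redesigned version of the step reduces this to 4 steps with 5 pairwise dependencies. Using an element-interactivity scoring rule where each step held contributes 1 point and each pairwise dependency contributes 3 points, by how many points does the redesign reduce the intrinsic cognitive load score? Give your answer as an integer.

8

Original: 6 × 1 + 7 × 3 = 6 + 21 = 27.
Redesigned: 4 × 1 + 5 × 3 = 4 + 15 = 19.
Reduction = 27 − 19 = 8.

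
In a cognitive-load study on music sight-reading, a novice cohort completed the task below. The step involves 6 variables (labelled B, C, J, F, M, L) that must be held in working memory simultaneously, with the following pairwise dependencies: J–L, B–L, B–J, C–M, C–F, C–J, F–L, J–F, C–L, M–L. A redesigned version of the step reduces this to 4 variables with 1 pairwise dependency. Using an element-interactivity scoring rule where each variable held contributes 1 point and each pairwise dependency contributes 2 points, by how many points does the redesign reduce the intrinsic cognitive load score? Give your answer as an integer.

Original: 6 × 1 + 10 × 2 = 6 + 20 = 26.
Redesigned: 4 × 1 + 1 × 2 = 4 + 2 = 6.
Reduction = 26 − 6 = 20.

20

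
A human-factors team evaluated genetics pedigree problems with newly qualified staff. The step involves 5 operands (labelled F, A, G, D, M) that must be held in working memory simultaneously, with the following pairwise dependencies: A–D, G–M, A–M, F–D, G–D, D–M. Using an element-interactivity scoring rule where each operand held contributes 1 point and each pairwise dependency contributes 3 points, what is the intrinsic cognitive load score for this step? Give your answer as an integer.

Count of operands held simultaneously: 5.
Count of pairwise dependencies listed: 6.
Element contribution: 5 × 1 = 5.
Interaction contribution: 6 × 3 = 18.
Intrinsic load = 5 + 18 = 23.

23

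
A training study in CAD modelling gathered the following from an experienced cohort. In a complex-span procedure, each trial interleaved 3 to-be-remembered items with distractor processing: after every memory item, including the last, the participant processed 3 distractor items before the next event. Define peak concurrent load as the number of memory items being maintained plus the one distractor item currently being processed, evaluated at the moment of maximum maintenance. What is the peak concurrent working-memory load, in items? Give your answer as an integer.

4

Maintenance is greatest during the distractor(s) after memory item 3: all 3 memory items are being held.
One distractor item is concurrently being processed.
Peak concurrent load = 3 + 1 = 4 items.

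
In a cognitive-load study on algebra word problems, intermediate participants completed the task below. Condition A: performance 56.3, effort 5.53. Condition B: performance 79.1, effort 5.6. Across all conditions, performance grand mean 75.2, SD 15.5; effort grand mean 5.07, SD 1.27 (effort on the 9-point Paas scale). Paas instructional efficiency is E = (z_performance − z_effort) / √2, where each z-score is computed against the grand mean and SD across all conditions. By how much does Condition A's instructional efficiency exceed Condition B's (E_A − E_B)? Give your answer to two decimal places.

-1.00

Condition A: z_P = (56.3 − 75.2)/15.5 = -1.2194; z_E = (5.53 − 5.07)/1.27 = 0.3622; E_A = (-1.2194 − 0.3622)/√2 = -1.1184.
Condition B: z_P = (79.1 − 75.2)/15.5 = 0.2516; z_E = (5.6 − 5.07)/1.27 = 0.4173; E_B = (0.2516 − 0.4173)/√2 = -0.1172.
E_A − E_B = -1.1184 − (-0.1172) = -1.0012 ≈ -1.00.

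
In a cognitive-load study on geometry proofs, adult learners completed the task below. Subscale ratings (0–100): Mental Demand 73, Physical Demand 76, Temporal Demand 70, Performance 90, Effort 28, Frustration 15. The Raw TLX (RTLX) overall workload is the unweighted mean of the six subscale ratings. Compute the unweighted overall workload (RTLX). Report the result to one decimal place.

58.7

Sum of ratings = 73 + 76 + 70 + 90 + 28 + 15 = 352.
RTLX = 352 / 6 = 58.6667 ≈ 58.7.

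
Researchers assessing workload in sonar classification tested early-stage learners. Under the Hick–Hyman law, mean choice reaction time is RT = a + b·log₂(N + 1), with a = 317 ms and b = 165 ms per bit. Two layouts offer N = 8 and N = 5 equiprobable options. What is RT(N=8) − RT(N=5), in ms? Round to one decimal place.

RT(8) = 317 + 165·log₂(9) = 317 + 165·3.1699 = 840.0335 ms.
RT(5) = 317 + 165·log₂(6) = 317 + 165·2.5850 = 743.5250 ms.
Difference = 840.0335 − 743.5250 = 96.5085 ≈ 96.5 ms.

96.5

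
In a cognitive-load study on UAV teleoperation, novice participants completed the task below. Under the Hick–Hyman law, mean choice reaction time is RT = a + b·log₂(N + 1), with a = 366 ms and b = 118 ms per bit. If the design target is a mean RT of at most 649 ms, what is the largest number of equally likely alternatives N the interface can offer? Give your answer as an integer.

Set 366 + 118·log₂(N + 1) ≤ 649.
log₂(N + 1) ≤ (649 − 366) / 118 = 2.3983.
N + 1 ≤ 2^2.3983 = 5.2718.
N ≤ 4.2718, so the largest integer N is 4.

4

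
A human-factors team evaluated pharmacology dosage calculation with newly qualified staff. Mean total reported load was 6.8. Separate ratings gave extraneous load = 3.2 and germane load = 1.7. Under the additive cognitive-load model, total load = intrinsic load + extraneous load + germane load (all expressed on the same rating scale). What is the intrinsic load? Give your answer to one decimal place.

intrinsic load = total − extraneous − germane
             = 6.8 − 3.2 − 1.7 = 1.9.

1.9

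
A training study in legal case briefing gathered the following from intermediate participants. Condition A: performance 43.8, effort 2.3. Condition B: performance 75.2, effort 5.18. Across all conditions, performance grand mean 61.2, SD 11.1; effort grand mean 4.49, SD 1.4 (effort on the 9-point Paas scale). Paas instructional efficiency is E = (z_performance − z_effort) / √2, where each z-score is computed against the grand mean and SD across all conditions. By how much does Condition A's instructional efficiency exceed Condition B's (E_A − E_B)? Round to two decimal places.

-0.55

Condition A: z_P = (43.8 − 61.2)/11.1 = -1.5676; z_E = (2.3 − 4.49)/1.4 = -1.5643; E_A = (-1.5676 − (-1.5643))/√2 = -0.0023.
Condition B: z_P = (75.2 − 61.2)/11.1 = 1.2613; z_E = (5.18 − 4.49)/1.4 = 0.4929; E_B = (1.2613 − 0.4929)/√2 = 0.5433.
E_A − E_B = -0.0023 − 0.5433 = -0.5456 ≈ -0.55.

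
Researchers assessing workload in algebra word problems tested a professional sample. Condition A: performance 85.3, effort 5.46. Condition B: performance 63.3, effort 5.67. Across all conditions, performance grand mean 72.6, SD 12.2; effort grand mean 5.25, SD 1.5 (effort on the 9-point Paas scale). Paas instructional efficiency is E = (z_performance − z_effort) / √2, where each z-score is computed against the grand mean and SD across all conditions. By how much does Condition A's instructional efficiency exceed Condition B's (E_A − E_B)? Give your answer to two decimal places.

1.37

Condition A: z_P = (85.3 − 72.6)/12.2 = 1.0410; z_E = (5.46 − 5.25)/1.5 = 0.1400; E_A = (1.0410 − 0.1400)/√2 = 0.6371.
Condition B: z_P = (63.3 − 72.6)/12.2 = -0.7623; z_E = (5.67 − 5.25)/1.5 = 0.2800; E_B = (-0.7623 − 0.2800)/√2 = -0.7370.
E_A − E_B = 0.6371 − (-0.7370) = 1.3741 ≈ 1.37.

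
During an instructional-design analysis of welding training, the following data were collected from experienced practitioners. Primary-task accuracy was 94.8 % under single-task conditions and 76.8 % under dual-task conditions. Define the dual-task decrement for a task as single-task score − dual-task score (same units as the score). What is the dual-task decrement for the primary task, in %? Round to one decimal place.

Decrement = 94.8 − 76.8 = 18.0000 % ≈ 18.0 %.

18.0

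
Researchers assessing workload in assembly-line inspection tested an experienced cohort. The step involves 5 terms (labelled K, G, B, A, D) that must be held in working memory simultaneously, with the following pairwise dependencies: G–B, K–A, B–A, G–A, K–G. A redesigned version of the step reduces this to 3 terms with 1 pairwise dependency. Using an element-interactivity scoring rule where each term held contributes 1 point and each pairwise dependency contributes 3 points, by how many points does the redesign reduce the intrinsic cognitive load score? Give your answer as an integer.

14

Original: 5 × 1 + 5 × 3 = 5 + 15 = 20.
Redesigned: 3 × 1 + 1 × 3 = 3 + 3 = 6.
Reduction = 20 − 6 = 14.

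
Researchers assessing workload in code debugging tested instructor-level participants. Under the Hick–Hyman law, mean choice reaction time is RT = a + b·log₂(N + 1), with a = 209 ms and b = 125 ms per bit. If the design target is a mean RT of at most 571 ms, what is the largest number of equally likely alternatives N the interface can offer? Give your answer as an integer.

6

Set 209 + 125·log₂(N + 1) ≤ 571.
log₂(N + 1) ≤ (571 − 209) / 125 = 2.8960.
N + 1 ≤ 2^2.8960 = 7.4436.
N ≤ 6.4436, so the largest integer N is 6.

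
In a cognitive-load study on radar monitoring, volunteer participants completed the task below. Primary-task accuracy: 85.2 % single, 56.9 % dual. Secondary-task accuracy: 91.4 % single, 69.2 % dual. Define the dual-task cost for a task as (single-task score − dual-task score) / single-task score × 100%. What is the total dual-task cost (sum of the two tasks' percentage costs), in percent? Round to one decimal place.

Primary cost = (85.2 − 56.9) / 85.2 × 100% = 33.2160%.
Secondary cost = (91.4 − 69.2) / 91.4 × 100% = 24.2888%.
Total = 33.2160% + 24.2888% = 57.5048% ≈ 57.5%.

57.5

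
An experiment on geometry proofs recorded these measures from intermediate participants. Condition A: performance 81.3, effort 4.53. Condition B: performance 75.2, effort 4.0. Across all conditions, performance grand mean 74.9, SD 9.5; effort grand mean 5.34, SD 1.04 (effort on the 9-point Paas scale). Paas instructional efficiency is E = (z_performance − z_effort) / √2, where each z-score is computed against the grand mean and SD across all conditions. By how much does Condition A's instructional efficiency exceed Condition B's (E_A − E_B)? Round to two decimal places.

0.09

Condition A: z_P = (81.3 − 74.9)/9.5 = 0.6737; z_E = (4.53 − 5.34)/1.04 = -0.7788; E_A = (0.6737 − (-0.7788))/√2 = 1.0271.
Condition B: z_P = (75.2 − 74.9)/9.5 = 0.0316; z_E = (4.0 − 5.34)/1.04 = -1.2885; E_B = (0.0316 − (-1.2885))/√2 = 0.9335.
E_A − E_B = 1.0271 − 0.9335 = 0.0936 ≈ 0.09.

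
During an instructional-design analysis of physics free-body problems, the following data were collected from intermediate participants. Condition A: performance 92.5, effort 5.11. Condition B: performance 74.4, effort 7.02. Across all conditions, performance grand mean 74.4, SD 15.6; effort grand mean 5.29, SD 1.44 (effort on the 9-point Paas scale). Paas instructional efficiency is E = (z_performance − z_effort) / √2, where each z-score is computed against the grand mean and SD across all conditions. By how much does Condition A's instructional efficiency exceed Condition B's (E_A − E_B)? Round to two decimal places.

Condition A: z_P = (92.5 − 74.4)/15.6 = 1.1603; z_E = (5.11 − 5.29)/1.44 = -0.1250; E_A = (1.1603 − (-0.1250))/√2 = 0.9088.
Condition B: z_P = (74.4 − 74.4)/15.6 = 0.0000; z_E = (7.02 − 5.29)/1.44 = 1.2014; E_B = (0.0000 − 1.2014)/√2 = -0.8495.
E_A − E_B = 0.9088 − (-0.8495) = 1.7583 ≈ 1.76.

1.76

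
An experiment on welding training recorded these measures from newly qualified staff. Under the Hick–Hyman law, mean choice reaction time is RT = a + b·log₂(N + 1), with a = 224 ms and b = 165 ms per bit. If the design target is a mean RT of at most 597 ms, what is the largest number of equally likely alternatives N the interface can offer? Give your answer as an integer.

3

Set 224 + 165·log₂(N + 1) ≤ 597.
log₂(N + 1) ≤ (597 − 224) / 165 = 2.2606.
N + 1 ≤ 2^2.2606 = 4.7919.
N ≤ 3.7919, so the largest integer N is 3.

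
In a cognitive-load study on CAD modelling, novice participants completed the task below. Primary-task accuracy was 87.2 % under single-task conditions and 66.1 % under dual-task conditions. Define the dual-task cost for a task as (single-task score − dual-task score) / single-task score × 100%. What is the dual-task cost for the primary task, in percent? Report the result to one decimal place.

Cost = (87.2 − 66.1) / 87.2 × 100%
     = 21.1000 / 87.2 × 100% = 24.1972%.
≈ 24.2%.

24.2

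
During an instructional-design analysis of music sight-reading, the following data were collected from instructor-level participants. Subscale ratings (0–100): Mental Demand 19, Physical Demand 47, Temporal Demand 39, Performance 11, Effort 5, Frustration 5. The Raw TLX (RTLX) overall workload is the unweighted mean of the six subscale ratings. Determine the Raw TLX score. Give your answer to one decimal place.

21.0

Sum of ratings = 19 + 47 + 39 + 11 + 5 + 5 = 126.
RTLX = 126 / 6 = 21.0000 ≈ 21.0.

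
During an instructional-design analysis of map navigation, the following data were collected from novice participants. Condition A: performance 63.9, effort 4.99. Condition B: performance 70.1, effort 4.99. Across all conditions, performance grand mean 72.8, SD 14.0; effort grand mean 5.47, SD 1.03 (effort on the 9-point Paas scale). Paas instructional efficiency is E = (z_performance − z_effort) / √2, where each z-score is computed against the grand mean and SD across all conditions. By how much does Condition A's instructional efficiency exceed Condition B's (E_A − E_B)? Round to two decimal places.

-0.31

Condition A: z_P = (63.9 − 72.8)/14.0 = -0.6357; z_E = (4.99 − 5.47)/1.03 = -0.4660; E_A = (-0.6357 − (-0.4660))/√2 = -0.1200.
Condition B: z_P = (70.1 − 72.8)/14.0 = -0.1929; z_E = (4.99 − 5.47)/1.03 = -0.4660; E_B = (-0.1929 − (-0.4660))/√2 = 0.1931.
E_A − E_B = -0.1200 − 0.1931 = -0.3131 ≈ -0.31.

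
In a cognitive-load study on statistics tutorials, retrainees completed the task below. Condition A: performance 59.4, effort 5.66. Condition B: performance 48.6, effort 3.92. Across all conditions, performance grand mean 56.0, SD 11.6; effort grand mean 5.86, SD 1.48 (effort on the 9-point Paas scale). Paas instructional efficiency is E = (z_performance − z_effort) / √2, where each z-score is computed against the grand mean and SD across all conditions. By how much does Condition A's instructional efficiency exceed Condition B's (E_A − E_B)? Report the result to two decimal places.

-0.17

Condition A: z_P = (59.4 − 56.0)/11.6 = 0.2931; z_E = (5.66 − 5.86)/1.48 = -0.1351; E_A = (0.2931 − (-0.1351))/√2 = 0.3028.
Condition B: z_P = (48.6 − 56.0)/11.6 = -0.6379; z_E = (3.92 − 5.86)/1.48 = -1.3108; E_B = (-0.6379 − (-1.3108))/√2 = 0.4758.
E_A − E_B = 0.3028 − 0.4758 = -0.1730 ≈ -0.17.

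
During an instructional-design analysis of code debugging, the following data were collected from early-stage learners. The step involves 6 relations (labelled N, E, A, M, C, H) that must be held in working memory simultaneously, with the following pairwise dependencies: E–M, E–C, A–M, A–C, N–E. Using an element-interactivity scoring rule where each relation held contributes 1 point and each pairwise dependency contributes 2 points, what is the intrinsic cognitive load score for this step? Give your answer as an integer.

16

Count of relations held simultaneously: 6.
Count of pairwise dependencies listed: 5.
Element contribution: 6 × 1 = 6.
Interaction contribution: 5 × 2 = 10.
Intrinsic load = 6 + 10 = 16.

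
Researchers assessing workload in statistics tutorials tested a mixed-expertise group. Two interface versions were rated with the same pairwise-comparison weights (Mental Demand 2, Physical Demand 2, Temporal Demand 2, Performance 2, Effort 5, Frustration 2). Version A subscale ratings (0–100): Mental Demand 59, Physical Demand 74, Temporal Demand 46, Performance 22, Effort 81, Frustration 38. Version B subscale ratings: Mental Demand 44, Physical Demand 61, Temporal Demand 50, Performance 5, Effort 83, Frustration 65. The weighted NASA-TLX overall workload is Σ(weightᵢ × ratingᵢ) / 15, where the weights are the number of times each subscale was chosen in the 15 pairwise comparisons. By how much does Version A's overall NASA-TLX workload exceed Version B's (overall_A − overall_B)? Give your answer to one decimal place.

1.2

Version A weighted sum = 2·59 + 2·74 + 2·46 + 2·22 + 5·81 + 2·38 = 118 + 148 + 92 + 44 + 405 + 76 = 883; overall_A = 883/15 = 58.8667.
Version B weighted sum = 2·44 + 2·61 + 2·50 + 2·5 + 5·83 + 2·65 = 88 + 122 + 100 + 10 + 415 + 130 = 865; overall_B = 865/15 = 57.6667.
Difference = 58.8667 − 57.6667 = 1.2000 ≈ 1.2.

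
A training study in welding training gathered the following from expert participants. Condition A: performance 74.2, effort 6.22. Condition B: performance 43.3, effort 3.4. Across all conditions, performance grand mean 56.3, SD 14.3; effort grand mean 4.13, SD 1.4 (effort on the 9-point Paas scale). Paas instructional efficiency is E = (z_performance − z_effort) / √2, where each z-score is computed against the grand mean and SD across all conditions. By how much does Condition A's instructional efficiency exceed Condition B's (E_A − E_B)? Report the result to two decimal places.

0.10

Condition A: z_P = (74.2 − 56.3)/14.3 = 1.2517; z_E = (6.22 − 4.13)/1.4 = 1.4929; E_A = (1.2517 − 1.4929)/√2 = -0.1706.
Condition B: z_P = (43.3 − 56.3)/14.3 = -0.9091; z_E = (3.4 − 4.13)/1.4 = -0.5214; E_B = (-0.9091 − (-0.5214))/√2 = -0.2741.
E_A − E_B = -0.1706 − (-0.2741) = 0.1035 ≈ 0.10.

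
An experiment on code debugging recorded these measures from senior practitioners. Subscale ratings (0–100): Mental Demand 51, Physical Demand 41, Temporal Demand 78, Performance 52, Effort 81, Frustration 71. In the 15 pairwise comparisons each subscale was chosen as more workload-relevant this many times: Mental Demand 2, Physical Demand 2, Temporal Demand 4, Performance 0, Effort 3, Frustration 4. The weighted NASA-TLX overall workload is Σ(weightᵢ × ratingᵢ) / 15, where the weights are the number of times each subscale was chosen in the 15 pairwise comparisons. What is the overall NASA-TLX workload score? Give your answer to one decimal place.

The tallies are the weights (they sum to 15).
Weighted sum = 2·51 + 2·41 + 4·78 + 0·52 + 3·81 + 4·71
            = 102 + 82 + 312 + 0 + 243 + 284 = 1023.
Overall workload = 1023 / 15 = 68.2000 ≈ 68.2.

68.2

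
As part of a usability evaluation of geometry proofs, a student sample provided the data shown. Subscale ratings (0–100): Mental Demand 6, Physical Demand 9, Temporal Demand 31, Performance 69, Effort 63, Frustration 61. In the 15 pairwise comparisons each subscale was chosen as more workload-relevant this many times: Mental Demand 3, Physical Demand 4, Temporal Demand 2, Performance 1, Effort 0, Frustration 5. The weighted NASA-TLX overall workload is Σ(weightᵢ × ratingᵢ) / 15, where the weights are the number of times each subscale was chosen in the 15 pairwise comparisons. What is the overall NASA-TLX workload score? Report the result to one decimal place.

32.7

The tallies are the weights (they sum to 15).
Weighted sum = 3·6 + 4·9 + 2·31 + 1·69 + 0·63 + 5·61
            = 18 + 36 + 62 + 69 + 0 + 305 = 490.
Overall workload = 490 / 15 = 32.6667 ≈ 32.7.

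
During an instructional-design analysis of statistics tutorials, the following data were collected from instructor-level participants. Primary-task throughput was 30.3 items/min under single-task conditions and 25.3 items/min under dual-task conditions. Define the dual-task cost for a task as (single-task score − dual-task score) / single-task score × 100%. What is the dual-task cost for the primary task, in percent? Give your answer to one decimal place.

16.5

Cost = (30.3 − 25.3) / 30.3 × 100%
     = 5.0000 / 30.3 × 100% = 16.5017%.
≈ 16.5%.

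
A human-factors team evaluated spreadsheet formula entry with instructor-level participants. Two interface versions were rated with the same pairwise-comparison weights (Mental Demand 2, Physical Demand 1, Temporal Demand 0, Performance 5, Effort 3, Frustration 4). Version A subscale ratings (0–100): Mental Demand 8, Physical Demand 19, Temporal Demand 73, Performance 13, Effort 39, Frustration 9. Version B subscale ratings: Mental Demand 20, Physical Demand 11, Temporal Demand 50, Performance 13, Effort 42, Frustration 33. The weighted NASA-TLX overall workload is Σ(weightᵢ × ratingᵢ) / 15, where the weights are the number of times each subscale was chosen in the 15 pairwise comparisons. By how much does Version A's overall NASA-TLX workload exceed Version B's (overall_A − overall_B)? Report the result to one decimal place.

-8.1

Version A weighted sum = 2·8 + 1·19 + 0·73 + 5·13 + 3·39 + 4·9 = 16 + 19 + 0 + 65 + 117 + 36 = 253; overall_A = 253/15 = 16.8667.
Version B weighted sum = 2·20 + 1·11 + 0·50 + 5·13 + 3·42 + 4·33 = 40 + 11 + 0 + 65 + 126 + 132 = 374; overall_B = 374/15 = 24.9333.
Difference = 16.8667 − 24.9333 = -8.0666 ≈ -8.1.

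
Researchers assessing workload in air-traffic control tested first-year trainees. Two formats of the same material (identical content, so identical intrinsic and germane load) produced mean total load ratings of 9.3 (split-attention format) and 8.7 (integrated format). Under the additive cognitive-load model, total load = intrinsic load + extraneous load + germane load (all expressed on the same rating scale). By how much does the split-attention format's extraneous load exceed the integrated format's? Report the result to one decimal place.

Intrinsic and germane load are equal across formats, so the difference in total load equals the difference in extraneous load.
Extraneous-load difference = 9.3 − 8.7 = 0.6.

0.6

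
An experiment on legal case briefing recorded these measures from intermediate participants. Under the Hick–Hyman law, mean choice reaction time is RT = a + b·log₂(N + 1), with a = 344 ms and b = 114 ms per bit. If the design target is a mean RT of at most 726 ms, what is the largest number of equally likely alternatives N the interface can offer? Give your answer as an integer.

9

Set 344 + 114·log₂(N + 1) ≤ 726.
log₂(N + 1) ≤ (726 − 344) / 114 = 3.3509.
N + 1 ≤ 2^3.3509 = 10.2028.
N ≤ 9.2028, so the largest integer N is 9.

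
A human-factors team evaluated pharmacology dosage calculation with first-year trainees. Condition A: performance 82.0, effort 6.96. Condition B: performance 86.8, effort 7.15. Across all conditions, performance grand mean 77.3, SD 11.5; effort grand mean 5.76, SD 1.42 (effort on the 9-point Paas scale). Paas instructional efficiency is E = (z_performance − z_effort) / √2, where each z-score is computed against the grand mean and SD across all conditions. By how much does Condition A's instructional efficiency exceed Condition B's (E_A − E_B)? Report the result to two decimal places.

Condition A: z_P = (82.0 − 77.3)/11.5 = 0.4087; z_E = (6.96 − 5.76)/1.42 = 0.8451; E_A = (0.4087 − 0.8451)/√2 = -0.3086.
Condition B: z_P = (86.8 − 77.3)/11.5 = 0.8261; z_E = (7.15 − 5.76)/1.42 = 0.9789; E_B = (0.8261 − 0.9789)/√2 = -0.1080.
E_A − E_B = -0.3086 − (-0.1080) = -0.2006 ≈ -0.20.

-0.20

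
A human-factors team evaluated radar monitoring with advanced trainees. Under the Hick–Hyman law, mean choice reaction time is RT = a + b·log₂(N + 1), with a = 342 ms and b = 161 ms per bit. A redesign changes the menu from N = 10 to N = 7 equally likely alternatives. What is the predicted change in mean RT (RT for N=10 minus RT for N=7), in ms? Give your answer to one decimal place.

74.0

RT(10) = 342 + 161·log₂(11) = 342 + 161·3.4594 = 898.9634 ms.
RT(7) = 342 + 161·log₂(8) = 342 + 161·3.0000 = 825.0000 ms.
Difference = 898.9634 − 825.0000 = 73.9634 ≈ 74.0 ms.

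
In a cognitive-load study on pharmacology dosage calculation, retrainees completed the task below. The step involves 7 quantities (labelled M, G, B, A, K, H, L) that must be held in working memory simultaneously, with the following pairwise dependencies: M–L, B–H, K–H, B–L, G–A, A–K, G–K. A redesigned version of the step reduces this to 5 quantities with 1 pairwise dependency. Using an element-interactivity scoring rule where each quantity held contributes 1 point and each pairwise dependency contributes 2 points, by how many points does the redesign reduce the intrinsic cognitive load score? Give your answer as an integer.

14

Original: 7 × 1 + 7 × 2 = 7 + 14 = 21.
Redesigned: 5 × 1 + 1 × 2 = 5 + 2 = 7.
Reduction = 21 − 7 = 14.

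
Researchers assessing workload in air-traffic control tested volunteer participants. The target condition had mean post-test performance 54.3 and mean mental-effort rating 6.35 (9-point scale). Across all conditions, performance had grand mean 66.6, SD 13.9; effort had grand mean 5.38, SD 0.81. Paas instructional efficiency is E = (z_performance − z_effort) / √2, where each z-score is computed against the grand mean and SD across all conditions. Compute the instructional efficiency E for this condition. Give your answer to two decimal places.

z_performance = (54.3 − 66.6) / 13.9 = -12.3000 / 13.9 = -0.8849.
z_effort = (6.35 − 5.38) / 0.81 = 0.9700 / 0.81 = 1.1975.
z_P − z_E = -0.8849 − 1.1975 = -2.0824.
E = -2.0824 / √2 = -2.0824 / 1.41421 = -1.4725 ≈ -1.47.

-1.47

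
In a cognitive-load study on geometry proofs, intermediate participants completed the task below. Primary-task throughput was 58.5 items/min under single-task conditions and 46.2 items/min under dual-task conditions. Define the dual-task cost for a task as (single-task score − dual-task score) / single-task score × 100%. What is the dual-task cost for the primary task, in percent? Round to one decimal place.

21.0

Cost = (58.5 − 46.2) / 58.5 × 100%
     = 12.3000 / 58.5 × 100% = 21.0256%.
≈ 21.0%.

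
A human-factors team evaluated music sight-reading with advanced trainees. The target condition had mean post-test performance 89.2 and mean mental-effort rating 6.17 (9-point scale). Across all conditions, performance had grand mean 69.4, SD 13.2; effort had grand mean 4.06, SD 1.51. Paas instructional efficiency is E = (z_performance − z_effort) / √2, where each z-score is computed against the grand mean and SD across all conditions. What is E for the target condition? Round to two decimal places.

z_performance = (89.2 − 69.4) / 13.2 = 19.8000 / 13.2 = 1.5000.
z_effort = (6.17 − 4.06) / 1.51 = 2.1100 / 1.51 = 1.3974.
z_P − z_E = 1.5000 − 1.3974 = 0.1026.
E = 0.1026 / √2 = 0.1026 / 1.41421 = 0.0725 ≈ 0.07.

0.07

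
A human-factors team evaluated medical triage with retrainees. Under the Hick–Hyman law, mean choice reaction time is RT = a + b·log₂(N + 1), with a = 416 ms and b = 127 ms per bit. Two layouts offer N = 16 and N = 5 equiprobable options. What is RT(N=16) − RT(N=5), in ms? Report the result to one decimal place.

190.8

RT(16) = 416 + 127·log₂(17) = 416 + 127·4.0875 = 935.1125 ms.
RT(5) = 416 + 127·log₂(6) = 416 + 127·2.5850 = 744.2950 ms.
Difference = 935.1125 − 744.2950 = 190.8175 ≈ 190.8 ms.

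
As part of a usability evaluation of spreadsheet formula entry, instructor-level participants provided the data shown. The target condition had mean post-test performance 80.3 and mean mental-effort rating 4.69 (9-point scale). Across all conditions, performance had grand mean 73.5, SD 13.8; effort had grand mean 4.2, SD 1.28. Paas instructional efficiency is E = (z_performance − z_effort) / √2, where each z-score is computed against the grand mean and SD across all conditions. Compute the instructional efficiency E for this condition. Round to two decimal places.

0.08

z_performance = (80.3 − 73.5) / 13.8 = 6.8000 / 13.8 = 0.4928.
z_effort = (4.69 − 4.2) / 1.28 = 0.4900 / 1.28 = 0.3828.
z_P − z_E = 0.4928 − 0.3828 = 0.1100.
E = 0.1100 / √2 = 0.1100 / 1.41421 = 0.0778 ≈ 0.08.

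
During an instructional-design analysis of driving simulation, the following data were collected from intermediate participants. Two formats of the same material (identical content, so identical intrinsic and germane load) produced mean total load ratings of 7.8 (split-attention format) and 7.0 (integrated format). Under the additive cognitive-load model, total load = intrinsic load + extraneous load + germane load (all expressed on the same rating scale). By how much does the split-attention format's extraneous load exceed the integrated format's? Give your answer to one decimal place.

0.8

Intrinsic and germane load are equal across formats, so the difference in total load equals the difference in extraneous load.
Extraneous-load difference = 7.8 − 7.0 = 0.8.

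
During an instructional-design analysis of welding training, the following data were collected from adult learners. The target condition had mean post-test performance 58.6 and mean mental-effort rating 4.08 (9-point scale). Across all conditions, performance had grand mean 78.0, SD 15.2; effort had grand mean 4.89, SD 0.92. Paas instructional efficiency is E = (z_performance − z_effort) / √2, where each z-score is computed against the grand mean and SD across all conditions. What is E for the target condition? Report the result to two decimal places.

-0.28

z_performance = (58.6 − 78.0) / 15.2 = -19.4000 / 15.2 = -1.2763.
z_effort = (4.08 − 4.89) / 0.92 = -0.8100 / 0.92 = -0.8804.
z_P − z_E = -1.2763 − (-0.8804) = -0.3959.
E = -0.3959 / √2 = -0.3959 / 1.41421 = -0.2799 ≈ -0.28.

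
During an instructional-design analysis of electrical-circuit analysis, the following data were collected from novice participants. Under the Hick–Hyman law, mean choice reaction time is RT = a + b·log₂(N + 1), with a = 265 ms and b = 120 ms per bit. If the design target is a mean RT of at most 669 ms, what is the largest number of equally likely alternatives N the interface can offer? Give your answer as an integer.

9

Set 265 + 120·log₂(N + 1) ≤ 669.
log₂(N + 1) ≤ (669 − 265) / 120 = 3.3667.
N + 1 ≤ 2^3.3667 = 10.3152.
N ≤ 9.3152, so the largest integer N is 9.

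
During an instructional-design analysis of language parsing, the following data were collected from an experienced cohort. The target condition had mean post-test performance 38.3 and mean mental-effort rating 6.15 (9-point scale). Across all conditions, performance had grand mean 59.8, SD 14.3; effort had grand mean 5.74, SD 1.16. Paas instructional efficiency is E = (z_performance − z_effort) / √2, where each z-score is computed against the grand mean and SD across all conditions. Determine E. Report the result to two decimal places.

z_performance = (38.3 − 59.8) / 14.3 = -21.5000 / 14.3 = -1.5035.
z_effort = (6.15 − 5.74) / 1.16 = 0.4100 / 1.16 = 0.3534.
z_P − z_E = -1.5035 − 0.3534 = -1.8569.
E = -1.8569 / √2 = -1.8569 / 1.41421 = -1.3130 ≈ -1.31.

-1.31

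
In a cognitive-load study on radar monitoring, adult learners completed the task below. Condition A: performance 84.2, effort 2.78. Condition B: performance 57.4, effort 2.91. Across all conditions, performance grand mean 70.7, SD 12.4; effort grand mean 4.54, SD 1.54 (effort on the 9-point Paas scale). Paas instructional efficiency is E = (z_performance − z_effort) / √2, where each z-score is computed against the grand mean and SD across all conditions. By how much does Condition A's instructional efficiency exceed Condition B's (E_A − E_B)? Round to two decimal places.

1.59

Condition A: z_P = (84.2 − 70.7)/12.4 = 1.0887; z_E = (2.78 − 4.54)/1.54 = -1.1429; E_A = (1.0887 − (-1.1429))/√2 = 1.5780.
Condition B: z_P = (57.4 − 70.7)/12.4 = -1.0726; z_E = (2.91 − 4.54)/1.54 = -1.0584; E_B = (-1.0726 − (-1.0584))/√2 = -0.0100.
E_A − E_B = 1.5780 − (-0.0100) = 1.5880 ≈ 1.59.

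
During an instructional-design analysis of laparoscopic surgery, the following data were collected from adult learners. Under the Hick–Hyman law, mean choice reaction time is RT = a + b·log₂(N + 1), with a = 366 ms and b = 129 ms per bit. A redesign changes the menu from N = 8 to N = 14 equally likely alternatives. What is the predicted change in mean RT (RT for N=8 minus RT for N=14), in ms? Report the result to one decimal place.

RT(8) = 366 + 129·log₂(9) = 366 + 129·3.1699 = 774.9171 ms.
RT(14) = 366 + 129·log₂(15) = 366 + 129·3.9069 = 869.9901 ms.
Difference = 774.9171 − 869.9901 = -95.0730 ≈ -95.1 ms.

-95.1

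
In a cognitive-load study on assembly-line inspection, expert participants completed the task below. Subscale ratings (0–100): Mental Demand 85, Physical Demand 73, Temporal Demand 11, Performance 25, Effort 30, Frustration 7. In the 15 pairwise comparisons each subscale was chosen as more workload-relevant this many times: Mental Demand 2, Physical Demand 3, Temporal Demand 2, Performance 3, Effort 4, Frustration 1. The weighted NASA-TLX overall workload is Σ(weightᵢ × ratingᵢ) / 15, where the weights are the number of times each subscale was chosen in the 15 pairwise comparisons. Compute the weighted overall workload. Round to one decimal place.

40.9

The tallies are the weights (they sum to 15).
Weighted sum = 2·85 + 3·73 + 2·11 + 3·25 + 4·30 + 1·7
            = 170 + 219 + 22 + 75 + 120 + 7 = 613.
Overall workload = 613 / 15 = 40.8667 ≈ 40.9.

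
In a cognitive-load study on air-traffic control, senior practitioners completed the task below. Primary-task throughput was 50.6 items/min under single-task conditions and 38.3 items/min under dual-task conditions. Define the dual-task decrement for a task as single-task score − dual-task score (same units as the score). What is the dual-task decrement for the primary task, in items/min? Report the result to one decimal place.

12.3

Decrement = 50.6 − 38.3 = 12.3000 items/min ≈ 12.3 items/min.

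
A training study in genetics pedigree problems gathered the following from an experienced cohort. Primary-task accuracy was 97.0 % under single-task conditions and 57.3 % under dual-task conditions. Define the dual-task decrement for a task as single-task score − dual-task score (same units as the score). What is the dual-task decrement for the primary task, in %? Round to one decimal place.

Decrement = 97.0 − 57.3 = 39.7000 % ≈ 39.7 %.

39.7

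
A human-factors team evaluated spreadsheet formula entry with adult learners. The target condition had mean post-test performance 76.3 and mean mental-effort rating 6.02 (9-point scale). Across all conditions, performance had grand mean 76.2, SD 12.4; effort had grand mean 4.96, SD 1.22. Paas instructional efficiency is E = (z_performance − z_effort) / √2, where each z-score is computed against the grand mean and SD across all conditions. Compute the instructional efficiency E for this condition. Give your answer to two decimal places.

-0.61

z_performance = (76.3 − 76.2) / 12.4 = 0.1000 / 12.4 = 0.0081.
z_effort = (6.02 − 4.96) / 1.22 = 1.0600 / 1.22 = 0.8689.
z_P − z_E = 0.0081 − 0.8689 = -0.8608.
E = -0.8608 / √2 = -0.8608 / 1.41421 = -0.6087 ≈ -0.61.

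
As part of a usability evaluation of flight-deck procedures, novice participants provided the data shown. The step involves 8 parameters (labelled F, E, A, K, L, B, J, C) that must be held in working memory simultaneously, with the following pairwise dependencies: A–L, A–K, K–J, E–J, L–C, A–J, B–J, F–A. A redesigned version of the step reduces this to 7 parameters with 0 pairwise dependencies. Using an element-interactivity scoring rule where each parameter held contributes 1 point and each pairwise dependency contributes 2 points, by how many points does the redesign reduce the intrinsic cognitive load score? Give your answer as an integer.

17

Original: 8 × 1 + 8 × 2 = 8 + 16 = 24.
Redesigned: 7 × 1 + 0 × 2 = 7 + 0 = 7.
Reduction = 24 − 7 = 17.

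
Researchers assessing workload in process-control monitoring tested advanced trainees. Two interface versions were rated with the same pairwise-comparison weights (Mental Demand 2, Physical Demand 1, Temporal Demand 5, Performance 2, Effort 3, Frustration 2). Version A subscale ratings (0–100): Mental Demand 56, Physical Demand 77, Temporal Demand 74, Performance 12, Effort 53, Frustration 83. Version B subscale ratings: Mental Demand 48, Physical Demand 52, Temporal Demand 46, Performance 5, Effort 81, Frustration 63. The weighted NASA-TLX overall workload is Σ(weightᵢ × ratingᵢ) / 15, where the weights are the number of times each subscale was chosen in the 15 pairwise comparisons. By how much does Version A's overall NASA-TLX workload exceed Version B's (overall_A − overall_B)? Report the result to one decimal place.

10.1

Version A weighted sum = 2·56 + 1·77 + 5·74 + 2·12 + 3·53 + 2·83 = 112 + 77 + 370 + 24 + 159 + 166 = 908; overall_A = 908/15 = 60.5333.
Version B weighted sum = 2·48 + 1·52 + 5·46 + 2·5 + 3·81 + 2·63 = 96 + 52 + 230 + 10 + 243 + 126 = 757; overall_B = 757/15 = 50.4667.
Difference = 60.5333 − 50.4667 = 10.0666 ≈ 10.1.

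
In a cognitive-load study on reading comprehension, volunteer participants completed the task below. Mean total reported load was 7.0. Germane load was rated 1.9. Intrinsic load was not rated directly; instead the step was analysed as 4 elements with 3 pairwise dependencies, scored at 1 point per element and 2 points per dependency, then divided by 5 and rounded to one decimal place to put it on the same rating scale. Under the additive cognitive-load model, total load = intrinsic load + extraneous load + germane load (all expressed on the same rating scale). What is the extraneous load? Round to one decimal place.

Intrinsic (element-interactivity): (4 × 1 + 3 × 2) / 5 = 10 / 5 = 2.0000 → 2.0.
extraneous load = total − intrinsic − germane
             = 7.0 − 2.0 − 1.9 = 3.1.

3.1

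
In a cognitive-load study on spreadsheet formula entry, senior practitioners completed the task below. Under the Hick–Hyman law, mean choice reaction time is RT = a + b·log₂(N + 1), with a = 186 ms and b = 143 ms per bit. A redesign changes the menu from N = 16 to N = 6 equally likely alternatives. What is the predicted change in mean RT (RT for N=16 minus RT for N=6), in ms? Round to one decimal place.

183.1

RT(16) = 186 + 143·log₂(17) = 186 + 143·4.0875 = 770.5125 ms.
RT(6) = 186 + 143·log₂(7) = 186 + 143·2.8074 = 587.4582 ms.
Difference = 770.5125 − 587.4582 = 183.0543 ≈ 183.1 ms.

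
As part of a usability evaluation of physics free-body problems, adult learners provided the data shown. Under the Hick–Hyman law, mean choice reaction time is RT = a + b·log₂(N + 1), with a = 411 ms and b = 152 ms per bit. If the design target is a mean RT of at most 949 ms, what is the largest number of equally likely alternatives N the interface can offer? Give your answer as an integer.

Set 411 + 152·log₂(N + 1) ≤ 949.
log₂(N + 1) ≤ (949 − 411) / 152 = 3.5395.
N + 1 ≤ 2^3.5395 = 11.6277.
N ≤ 10.6277, so the largest integer N is 10.

10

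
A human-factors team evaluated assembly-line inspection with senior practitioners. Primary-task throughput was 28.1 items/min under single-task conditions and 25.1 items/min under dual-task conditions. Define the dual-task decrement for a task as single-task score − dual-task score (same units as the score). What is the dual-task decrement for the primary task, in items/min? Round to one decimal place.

3.0

Decrement = 28.1 − 25.1 = 3.0000 items/min ≈ 3.0 items/min.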